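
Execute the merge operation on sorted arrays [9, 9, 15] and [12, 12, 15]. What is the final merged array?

Merging process:

Compare 9 vs 12: take 9 from left. Merged: [9]
Compare 9 vs 12: take 9 from left. Merged: [9, 9]
Compare 15 vs 12: take 12 from right. Merged: [9, 9, 12]
Compare 15 vs 12: take 12 from right. Merged: [9, 9, 12, 12]
Compare 15 vs 15: take 15 from left. Merged: [9, 9, 12, 12, 15]
Append remaining from right: [15]. Merged: [9, 9, 12, 12, 15, 15]

Final merged array: [9, 9, 12, 12, 15, 15]
Total comparisons: 5

The merged array is [9, 9, 12, 12, 15, 15], requiring 5 comparisons. The merge step runs in O(n) time where n is the total number of elements.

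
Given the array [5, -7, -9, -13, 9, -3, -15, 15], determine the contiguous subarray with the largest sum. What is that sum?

Using Kadane's algorithm on [5, -7, -9, -13, 9, -3, -15, 15]:

Scanning through the array:
Position 1 (value -7): max_ending_here = -2, max_so_far = 5
Position 2 (value -9): max_ending_here = -9, max_so_far = 5
Position 3 (value -13): max_ending_here = -13, max_so_far = 5
Position 4 (value 9): max_ending_here = 9, max_so_far = 9
Position 5 (value -3): max_ending_here = 6, max_so_far = 9
Position 6 (value -15): max_ending_here = -9, max_so_far = 9
Position 7 (value 15): max_ending_here = 15, max_so_far = 15

Maximum subarray: [15]
Maximum sum: 15

The maximum subarray is [15] with sum 15. This subarray runs from index 7 to index 7.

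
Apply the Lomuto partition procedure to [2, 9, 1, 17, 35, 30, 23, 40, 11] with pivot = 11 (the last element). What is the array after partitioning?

Lomuto partition with pivot = 11:

Initial array: [2, 9, 1, 17, 35, 30, 23, 40, 11]

arr[0]=2 <= 11: swap with position 0, array becomes [2, 9, 1, 17, 35, 30, 23, 40, 11]
arr[1]=9 <= 11: swap with position 1, array becomes [2, 9, 1, 17, 35, 30, 23, 40, 11]
arr[2]=1 <= 11: swap with position 2, array becomes [2, 9, 1, 17, 35, 30, 23, 40, 11]
arr[3]=17 > 11: no swap
arr[4]=35 > 11: no swap
arr[5]=30 > 11: no swap
arr[6]=23 > 11: no swap
arr[7]=40 > 11: no swap

Place pivot at position 3: [2, 9, 1, 11, 35, 30, 23, 40, 17]
Pivot position: 3

After partitioning with pivot 11, the array becomes [2, 9, 1, 11, 35, 30, 23, 40, 17]. The pivot is placed at index 3. All elements to the left of the pivot are <= 11, and all elements to the right are > 11.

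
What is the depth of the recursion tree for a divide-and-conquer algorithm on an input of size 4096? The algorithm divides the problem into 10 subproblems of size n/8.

For divide and conquer with division factor 8:

Problem sizes at each level:
Level 0: 4096
Level 1: 512
Level 2: 64
Level 3: 8
Level 4: 1

The root is level 0 and the size-1 base case is level 4 (the tree spans levels 0 through 4, i.e. 5 levels counting the root), so the depth is the number of divisions: log_8(4096) = 4

The recursion tree depth is log_8(4096) = 4. At each level, the problem size is divided by 8, so it takes 4 divisions to reduce to a base case of size 1. The algorithm makes 10 recursive calls at each level.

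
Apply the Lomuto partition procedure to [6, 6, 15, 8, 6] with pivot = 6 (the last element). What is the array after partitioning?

Lomuto partition with pivot = 6:

Initial array: [6, 6, 15, 8, 6]

arr[0]=6 <= 6: swap with position 0, array becomes [6, 6, 15, 8, 6]
arr[1]=6 <= 6: swap with position 1, array becomes [6, 6, 15, 8, 6]
arr[2]=15 > 6: no swap
arr[3]=8 > 6: no swap

Place pivot at position 2: [6, 6, 6, 8, 15]
Pivot position: 2

After partitioning with pivot 6, the array becomes [6, 6, 6, 8, 15]. The pivot is placed at index 2. All elements to the left of the pivot are <= 6, and all elements to the right are > 6.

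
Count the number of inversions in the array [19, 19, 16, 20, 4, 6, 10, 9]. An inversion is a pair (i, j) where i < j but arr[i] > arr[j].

Finding inversions in [19, 19, 16, 20, 4, 6, 10, 9]:

(0, 2): arr[0]=19 > arr[2]=16
(0, 4): arr[0]=19 > arr[4]=4
(0, 5): arr[0]=19 > arr[5]=6
(0, 6): arr[0]=19 > arr[6]=10
(0, 7): arr[0]=19 > arr[7]=9
(1, 2): arr[1]=19 > arr[2]=16
(1, 4): arr[1]=19 > arr[4]=4
(1, 5): arr[1]=19 > arr[5]=6
(1, 6): arr[1]=19 > arr[6]=10
(1, 7): arr[1]=19 > arr[7]=9
(2, 4): arr[2]=16 > arr[4]=4
(2, 5): arr[2]=16 > arr[5]=6
(2, 6): arr[2]=16 > arr[6]=10
(2, 7): arr[2]=16 > arr[7]=9
(3, 4): arr[3]=20 > arr[4]=4
(3, 5): arr[3]=20 > arr[5]=6
(3, 6): arr[3]=20 > arr[6]=10
(3, 7): arr[3]=20 > arr[7]=9
(6, 7): arr[6]=10 > arr[7]=9

Total inversions: 19

The array has 19 inversion(s): (0,2), (0,4), (0,5), (0,6), (0,7), (1,2), (1,4), (1,5), (1,6), (1,7), (2,4), (2,5), (2,6), (2,7), (3,4), (3,5), (3,6), (3,7), (6,7). Each pair (i,j) satisfies i < j and arr[i] > arr[j].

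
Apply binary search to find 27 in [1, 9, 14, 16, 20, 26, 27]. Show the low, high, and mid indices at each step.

Binary search for 27 in [1, 9, 14, 16, 20, 26, 27]:

lo=0, hi=6, mid=3, arr[mid]=16 -> 16 < 27, search right half
lo=4, hi=6, mid=5, arr[mid]=26 -> 26 < 27, search right half
lo=6, hi=6, mid=6, arr[mid]=27 -> Found target at index 6!

Binary search finds 27 at index 6 after 3 comparisons. The search repeatedly halves the search space by comparing with the middle element.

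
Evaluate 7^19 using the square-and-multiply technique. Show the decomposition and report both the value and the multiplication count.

Computing 7^19 by squaring (build up from 7^1; each line after the first costs one multiplication):

7^1 = 7
7^2 = (7^1)^2 = 7^2 = 49
7^4 = (7^2)^2 = 49^2 = 2401
7^8 = (7^4)^2 = 2401^2 = 5764801
7^9 = 7 * 7^8 = 7 * 5764801 = 40353607
7^18 = (7^9)^2 = 40353607^2 = 1628413597910449
7^19 = 7 * 7^18 = 7 * 1628413597910449 = 11398895185373143

Result: 11398895185373143
Multiplications needed: 6 (6 lines after 7^1)

7^19 = 11398895185373143. Using exponentiation by squaring, this requires 6 multiplications. The key idea: if the exponent is even, square the half-power; if odd, multiply by the base once.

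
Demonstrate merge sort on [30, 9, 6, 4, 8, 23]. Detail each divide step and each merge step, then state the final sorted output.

Merge sort trace:

Split: [30, 9, 6, 4, 8, 23] -> [30, 9, 6] and [4, 8, 23]
  Split: [30, 9, 6] -> [30] and [9, 6]
    Split: [9, 6] -> [9] and [6]
    Merge: [9] + [6] -> [6, 9]
  Merge: [30] + [6, 9] -> [6, 9, 30]
  Split: [4, 8, 23] -> [4] and [8, 23]
    Split: [8, 23] -> [8] and [23]
    Merge: [8] + [23] -> [8, 23]
  Merge: [4] + [8, 23] -> [4, 8, 23]
Merge: [6, 9, 30] + [4, 8, 23] -> [4, 6, 8, 9, 23, 30]

Final sorted array: [4, 6, 8, 9, 23, 30]

The merge sort proceeds by recursively splitting the array and merging sorted halves.
After all merges, the sorted array is [4, 6, 8, 9, 23, 30].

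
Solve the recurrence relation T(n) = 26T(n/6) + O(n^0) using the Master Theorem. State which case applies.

Master Theorem for T(n) = 26T(n/6) + O(n^0):

a = 26, b = 6, c = 0
log_b(a) = log_6(26) = 1.8184

Case 1: c = 0 < log_6(26) = 1.8184
T(n) = O(n^(log_6 26))

For T(n) = 26T(n/6) + O(n^0): log_6(26) = 1.8184. This is Case 1 of the Master Theorem (c < log_b(a), work dominated by leaves), giving O(n^(log_6 26)).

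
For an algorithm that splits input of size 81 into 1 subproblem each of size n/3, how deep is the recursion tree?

For divide and conquer with division factor 3:

Problem sizes at each level:
Level 0: 81
Level 1: 27
Level 2: 9
Level 3: 3
Level 4: 1

The root is level 0 and the size-1 base case is level 4 (the tree spans levels 0 through 4, i.e. 5 levels counting the root), so the depth is the number of divisions: log_3(81) = 4

The recursion tree depth is log_3(81) = 4. At each level, the problem size is divided by 3, so it takes 4 divisions to reduce to a base case of size 1. The algorithm makes 1 recursive call at each level.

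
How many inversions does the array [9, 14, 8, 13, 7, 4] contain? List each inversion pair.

Finding inversions in [9, 14, 8, 13, 7, 4]:

(0, 2): arr[0]=9 > arr[2]=8
(0, 4): arr[0]=9 > arr[4]=7
(0, 5): arr[0]=9 > arr[5]=4
(1, 2): arr[1]=14 > arr[2]=8
(1, 3): arr[1]=14 > arr[3]=13
(1, 4): arr[1]=14 > arr[4]=7
(1, 5): arr[1]=14 > arr[5]=4
(2, 4): arr[2]=8 > arr[4]=7
(2, 5): arr[2]=8 > arr[5]=4
(3, 4): arr[3]=13 > arr[4]=7
(3, 5): arr[3]=13 > arr[5]=4
(4, 5): arr[4]=7 > arr[5]=4

Total inversions: 12

The array has 12 inversion(s): (0,2), (0,4), (0,5), (1,2), (1,3), (1,4), (1,5), (2,4), (2,5), (3,4), (3,5), (4,5). Each pair (i,j) satisfies i < j and arr[i] > arr[j].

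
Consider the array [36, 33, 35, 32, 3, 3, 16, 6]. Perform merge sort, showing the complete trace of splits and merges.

Merge sort trace:

Split: [36, 33, 35, 32, 3, 3, 16, 6] -> [36, 33, 35, 32] and [3, 3, 16, 6]
  Split: [36, 33, 35, 32] -> [36, 33] and [35, 32]
    Split: [36, 33] -> [36] and [33]
    Merge: [36] + [33] -> [33, 36]
    Split: [35, 32] -> [35] and [32]
    Merge: [35] + [32] -> [32, 35]
  Merge: [33, 36] + [32, 35] -> [32, 33, 35, 36]
  Split: [3, 3, 16, 6] -> [3, 3] and [16, 6]
    Split: [3, 3] -> [3] and [3]
    Merge: [3] + [3] -> [3, 3]
    Split: [16, 6] -> [16] and [6]
    Merge: [16] + [6] -> [6, 16]
  Merge: [3, 3] + [6, 16] -> [3, 3, 6, 16]
Merge: [32, 33, 35, 36] + [3, 3, 6, 16] -> [3, 3, 6, 16, 32, 33, 35, 36]

Final sorted array: [3, 3, 6, 16, 32, 33, 35, 36]

The merge sort proceeds by recursively splitting the array and merging sorted halves.
After all merges, the sorted array is [3, 3, 6, 16, 32, 33, 35, 36].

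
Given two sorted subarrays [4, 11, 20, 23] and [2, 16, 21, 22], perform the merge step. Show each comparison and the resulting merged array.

Merging process:

Compare 4 vs 2: take 2 from right. Merged: [2]
Compare 4 vs 16: take 4 from left. Merged: [2, 4]
Compare 11 vs 16: take 11 from left. Merged: [2, 4, 11]
Compare 20 vs 16: take 16 from right. Merged: [2, 4, 11, 16]
Compare 20 vs 21: take 20 from left. Merged: [2, 4, 11, 16, 20]
Compare 23 vs 21: take 21 from right. Merged: [2, 4, 11, 16, 20, 21]
Compare 23 vs 22: take 22 from right. Merged: [2, 4, 11, 16, 20, 21, 22]
Append remaining from left: [23]. Merged: [2, 4, 11, 16, 20, 21, 22, 23]

Final merged array: [2, 4, 11, 16, 20, 21, 22, 23]
Total comparisons: 7

The merged array is [2, 4, 11, 16, 20, 21, 22, 23], requiring 7 comparisons. The merge step runs in O(n) time where n is the total number of elements.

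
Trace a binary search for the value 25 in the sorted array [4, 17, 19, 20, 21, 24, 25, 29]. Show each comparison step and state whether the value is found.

Binary search for 25 in [4, 17, 19, 20, 21, 24, 25, 29]:

lo=0, hi=7, mid=3, arr[mid]=20 -> 20 < 25, search right half
lo=4, hi=7, mid=5, arr[mid]=24 -> 24 < 25, search right half
lo=6, hi=7, mid=6, arr[mid]=25 -> Found target at index 6!

Binary search finds 25 at index 6 after 3 comparisons. The search repeatedly halves the search space by comparing with the middle element.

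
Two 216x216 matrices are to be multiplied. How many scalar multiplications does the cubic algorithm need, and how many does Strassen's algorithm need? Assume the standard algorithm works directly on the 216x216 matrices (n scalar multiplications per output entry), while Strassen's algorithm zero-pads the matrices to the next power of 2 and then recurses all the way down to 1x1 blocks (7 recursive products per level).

Matrix multiplication for 216x216 matrices:

Strassen's algorithm requires power-of-2 dimensions. Pad 216x216 to 256x256 (next power of 2).

Standard algorithm: 216^3 = 10077696 multiplications
Strassen's algorithm: 7^(log2(256)) = 7^8 = 5764801 multiplications
Savings: 10077696 - 5764801 = 4312895 multiplications

Standard: 10077696 multiplications (216^3). Strassen: 5764801 multiplications (7^8, after padding to 256x256). Strassen reduces 8 recursive multiplications to 7 at each level.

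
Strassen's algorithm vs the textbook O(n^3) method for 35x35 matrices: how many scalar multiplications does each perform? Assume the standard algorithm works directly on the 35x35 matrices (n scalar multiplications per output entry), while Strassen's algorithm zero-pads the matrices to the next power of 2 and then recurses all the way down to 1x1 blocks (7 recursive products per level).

Matrix multiplication for 35x35 matrices:

Strassen's algorithm requires power-of-2 dimensions. Pad 35x35 to 64x64 (next power of 2).

Standard algorithm: 35^3 = 42875 multiplications
Strassen's algorithm: 7^(log2(64)) = 7^6 = 117649 multiplications
Difference: 42875 - 117649 = -74774 (Strassen uses MORE here due to padding overhead — for small or just-over-power-of-2 n, padding can outweigh the per-level savings)

Standard: 42875 multiplications (35^3). Strassen: 117649 multiplications (7^6, after padding to 64x64). Strassen reduces 8 recursive multiplications to 7 at each level.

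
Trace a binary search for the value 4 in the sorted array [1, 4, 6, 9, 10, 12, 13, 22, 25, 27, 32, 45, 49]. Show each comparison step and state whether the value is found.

Binary search for 4 in [1, 4, 6, 9, 10, 12, 13, 22, 25, 27, 32, 45, 49]:

lo=0, hi=12, mid=6, arr[mid]=13 -> 13 > 4, search left half
lo=0, hi=5, mid=2, arr[mid]=6 -> 6 > 4, search left half
lo=0, hi=1, mid=0, arr[mid]=1 -> 1 < 4, search right half
lo=1, hi=1, mid=1, arr[mid]=4 -> Found target at index 1!

Binary search finds 4 at index 1 after 4 comparisons. The search repeatedly halves the search space by comparing with the middle element.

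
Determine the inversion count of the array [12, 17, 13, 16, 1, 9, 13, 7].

Finding inversions in [12, 17, 13, 16, 1, 9, 13, 7]:

(0, 4): arr[0]=12 > arr[4]=1
(0, 5): arr[0]=12 > arr[5]=9
(0, 7): arr[0]=12 > arr[7]=7
(1, 2): arr[1]=17 > arr[2]=13
(1, 3): arr[1]=17 > arr[3]=16
(1, 4): arr[1]=17 > arr[4]=1
(1, 5): arr[1]=17 > arr[5]=9
(1, 6): arr[1]=17 > arr[6]=13
(1, 7): arr[1]=17 > arr[7]=7
(2, 4): arr[2]=13 > arr[4]=1
(2, 5): arr[2]=13 > arr[5]=9
(2, 7): arr[2]=13 > arr[7]=7
(3, 4): arr[3]=16 > arr[4]=1
(3, 5): arr[3]=16 > arr[5]=9
(3, 6): arr[3]=16 > arr[6]=13
(3, 7): arr[3]=16 > arr[7]=7
(5, 7): arr[5]=9 > arr[7]=7
(6, 7): arr[6]=13 > arr[7]=7

Total inversions: 18

The array has 18 inversion(s): (0,4), (0,5), (0,7), (1,2), (1,3), (1,4), (1,5), (1,6), (1,7), (2,4), (2,5), (2,7), (3,4), (3,5), (3,6), (3,7), (5,7), (6,7). Each pair (i,j) satisfies i < j and arr[i] > arr[j].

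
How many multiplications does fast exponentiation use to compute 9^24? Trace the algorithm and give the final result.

Computing 9^24 by squaring (build up from 9^1; each line after the first costs one multiplication):

9^1 = 9
9^2 = (9^1)^2 = 9^2 = 81
9^3 = 9 * 9^2 = 9 * 81 = 729
9^6 = (9^3)^2 = 729^2 = 531441
9^12 = (9^6)^2 = 531441^2 = 282429536481
9^24 = (9^12)^2 = 282429536481^2 = 79766443076872509863361

Result: 79766443076872509863361
Multiplications needed: 5 (5 lines after 9^1)

9^24 = 79766443076872509863361. Using exponentiation by squaring, this requires 5 multiplications. The key idea: if the exponent is even, square the half-power; if odd, multiply by the base once.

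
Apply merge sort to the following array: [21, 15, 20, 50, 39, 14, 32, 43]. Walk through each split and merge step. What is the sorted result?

Merge sort trace:

Split: [21, 15, 20, 50, 39, 14, 32, 43] -> [21, 15, 20, 50] and [39, 14, 32, 43]
  Split: [21, 15, 20, 50] -> [21, 15] and [20, 50]
    Split: [21, 15] -> [21] and [15]
    Merge: [21] + [15] -> [15, 21]
    Split: [20, 50] -> [20] and [50]
    Merge: [20] + [50] -> [20, 50]
  Merge: [15, 21] + [20, 50] -> [15, 20, 21, 50]
  Split: [39, 14, 32, 43] -> [39, 14] and [32, 43]
    Split: [39, 14] -> [39] and [14]
    Merge: [39] + [14] -> [14, 39]
    Split: [32, 43] -> [32] and [43]
    Merge: [32] + [43] -> [32, 43]
  Merge: [14, 39] + [32, 43] -> [14, 32, 39, 43]
Merge: [15, 20, 21, 50] + [14, 32, 39, 43] -> [14, 15, 20, 21, 32, 39, 43, 50]

Final sorted array: [14, 15, 20, 21, 32, 39, 43, 50]

The merge sort proceeds by recursively splitting the array and merging sorted halves.
After all merges, the sorted array is [14, 15, 20, 21, 32, 39, 43, 50].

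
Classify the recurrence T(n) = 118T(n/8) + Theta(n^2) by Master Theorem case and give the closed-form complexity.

Master Theorem for T(n) = 118T(n/8) + O(n^2):

a = 118, b = 8, c = 2
log_b(a) = log_8(118) = 2.2942

Case 1: c = 2 < log_8(118) = 2.2942
T(n) = O(n^(log_8 118))

For T(n) = 118T(n/8) + O(n^2): log_8(118) = 2.2942. This is Case 1 of the Master Theorem (c < log_b(a), work dominated by leaves), giving O(n^(log_8 118)).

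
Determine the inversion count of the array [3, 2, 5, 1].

Finding inversions in [3, 2, 5, 1]:

(0, 1): arr[0]=3 > arr[1]=2
(0, 3): arr[0]=3 > arr[3]=1
(1, 3): arr[1]=2 > arr[3]=1
(2, 3): arr[2]=5 > arr[3]=1

Total inversions: 4

The array has 4 inversion(s): (0,1), (0,3), (1,3), (2,3). Each pair (i,j) satisfies i < j and arr[i] > arr[j].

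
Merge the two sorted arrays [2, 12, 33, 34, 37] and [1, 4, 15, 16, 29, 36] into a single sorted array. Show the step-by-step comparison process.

Merging process:

Compare 2 vs 1: take 1 from right. Merged: [1]
Compare 2 vs 4: take 2 from left. Merged: [1, 2]
Compare 12 vs 4: take 4 from right. Merged: [1, 2, 4]
Compare 12 vs 15: take 12 from left. Merged: [1, 2, 4, 12]
Compare 33 vs 15: take 15 from right. Merged: [1, 2, 4, 12, 15]
Compare 33 vs 16: take 16 from right. Merged: [1, 2, 4, 12, 15, 16]
Compare 33 vs 29: take 29 from right. Merged: [1, 2, 4, 12, 15, 16, 29]
Compare 33 vs 36: take 33 from left. Merged: [1, 2, 4, 12, 15, 16, 29, 33]
Compare 34 vs 36: take 34 from left. Merged: [1, 2, 4, 12, 15, 16, 29, 33, 34]
Compare 37 vs 36: take 36 from right. Merged: [1, 2, 4, 12, 15, 16, 29, 33, 34, 36]
Append remaining from left: [37]. Merged: [1, 2, 4, 12, 15, 16, 29, 33, 34, 36, 37]

Final merged array: [1, 2, 4, 12, 15, 16, 29, 33, 34, 36, 37]
Total comparisons: 10

The merged array is [1, 2, 4, 12, 15, 16, 29, 33, 34, 36, 37], requiring 10 comparisons. The merge step runs in O(n) time where n is the total number of elements.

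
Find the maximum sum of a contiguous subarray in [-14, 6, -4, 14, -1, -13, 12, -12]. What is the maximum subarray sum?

Using Kadane's algorithm on [-14, 6, -4, 14, -1, -13, 12, -12]:

Scanning through the array:
Position 1 (value 6): max_ending_here = 6, max_so_far = 6
Position 2 (value -4): max_ending_here = 2, max_so_far = 6
Position 3 (value 14): max_ending_here = 16, max_so_far = 16
Position 4 (value -1): max_ending_here = 15, max_so_far = 16
Position 5 (value -13): max_ending_here = 2, max_so_far = 16
Position 6 (value 12): max_ending_here = 14, max_so_far = 16
Position 7 (value -12): max_ending_here = 2, max_so_far = 16

Maximum subarray: [6, -4, 14]
Maximum sum: 16

The maximum subarray is [6, -4, 14] with sum 16. This subarray runs from index 1 to index 3.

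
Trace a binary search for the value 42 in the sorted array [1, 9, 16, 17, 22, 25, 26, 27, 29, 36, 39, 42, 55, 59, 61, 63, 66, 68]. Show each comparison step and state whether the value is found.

Binary search for 42 in [1, 9, 16, 17, 22, 25, 26, 27, 29, 36, 39, 42, 55, 59, 61, 63, 66, 68]:

lo=0, hi=17, mid=8, arr[mid]=29 -> 29 < 42, search right half
lo=9, hi=17, mid=13, arr[mid]=59 -> 59 > 42, search left half
lo=9, hi=12, mid=10, arr[mid]=39 -> 39 < 42, search right half
lo=11, hi=12, mid=11, arr[mid]=42 -> Found target at index 11!

Binary search finds 42 at index 11 after 4 comparisons. The search repeatedly halves the search space by comparing with the middle element.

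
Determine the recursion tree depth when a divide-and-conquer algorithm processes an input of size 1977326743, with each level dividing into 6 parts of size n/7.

For divide and conquer with division factor 7:

Problem sizes at each level:
Level 0: 1977326743
Level 1: 282475249
Level 2: 40353607
Level 3: 5764801
Level 4: 823543
Level 5: 117649
Level 6: 16807
Level 7: 2401
Level 8: 343
Level 9: 49
Level 10: 7
Level 11: 1

The root is level 0 and the size-1 base case is level 11 (the tree spans levels 0 through 11, i.e. 12 levels counting the root), so the depth is the number of divisions: log_7(1977326743) = 11

The recursion tree depth is log_7(1977326743) = 11. At each level, the problem size is divided by 7, so it takes 11 divisions to reduce to a base case of size 1. The algorithm makes 6 recursive calls at each level.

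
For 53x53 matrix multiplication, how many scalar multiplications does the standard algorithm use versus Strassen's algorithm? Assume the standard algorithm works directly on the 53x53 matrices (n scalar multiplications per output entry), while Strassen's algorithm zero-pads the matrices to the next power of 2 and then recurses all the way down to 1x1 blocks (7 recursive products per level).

Matrix multiplication for 53x53 matrices:

Strassen's algorithm requires power-of-2 dimensions. Pad 53x53 to 64x64 (next power of 2).

Standard algorithm: 53^3 = 148877 multiplications
Strassen's algorithm: 7^(log2(64)) = 7^6 = 117649 multiplications
Savings: 148877 - 117649 = 31228 multiplications

Standard: 148877 multiplications (53^3). Strassen: 117649 multiplications (7^6, after padding to 64x64). Strassen reduces 8 recursive multiplications to 7 at each level.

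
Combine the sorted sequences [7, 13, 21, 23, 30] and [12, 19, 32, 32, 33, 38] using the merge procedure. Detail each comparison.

Merging process:

Compare 7 vs 12: take 7 from left. Merged: [7]
Compare 13 vs 12: take 12 from right. Merged: [7, 12]
Compare 13 vs 19: take 13 from left. Merged: [7, 12, 13]
Compare 21 vs 19: take 19 from right. Merged: [7, 12, 13, 19]
Compare 21 vs 32: take 21 from left. Merged: [7, 12, 13, 19, 21]
Compare 23 vs 32: take 23 from left. Merged: [7, 12, 13, 19, 21, 23]
Compare 30 vs 32: take 30 from left. Merged: [7, 12, 13, 19, 21, 23, 30]
Append remaining from right: [32, 32, 33, 38]. Merged: [7, 12, 13, 19, 21, 23, 30, 32, 32, 33, 38]

Final merged array: [7, 12, 13, 19, 21, 23, 30, 32, 32, 33, 38]
Total comparisons: 7

The merged array is [7, 12, 13, 19, 21, 23, 30, 32, 32, 33, 38], requiring 7 comparisons. The merge step runs in O(n) time where n is the total number of elements.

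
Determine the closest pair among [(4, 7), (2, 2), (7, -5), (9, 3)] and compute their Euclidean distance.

Computing all pairwise distances among 4 points:

d((4, 7), (2, 2)) = 5.3852 <-- minimum
d((4, 7), (7, -5)) = 12.3693
d((4, 7), (9, 3)) = 6.4031
d((2, 2), (7, -5)) = 8.6023
d((2, 2), (9, 3)) = 7.0711
d((7, -5), (9, 3)) = 8.2462

Closest pair: (4, 7) and (2, 2) with distance 5.3852

The closest pair is (4, 7) and (2, 2) with Euclidean distance 5.3852. For 4 points, brute-force pairwise comparison is shown above. For large n, the divide-and-conquer algorithm (sort by x, recurse on halves, check the dividing strip) achieves O(n log n).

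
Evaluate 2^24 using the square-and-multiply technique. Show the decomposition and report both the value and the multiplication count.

Computing 2^24 by squaring (build up from 2^1; each line after the first costs one multiplication):

2^1 = 2
2^2 = (2^1)^2 = 2^2 = 4
2^3 = 2 * 2^2 = 2 * 4 = 8
2^6 = (2^3)^2 = 8^2 = 64
2^12 = (2^6)^2 = 64^2 = 4096
2^24 = (2^12)^2 = 4096^2 = 16777216

Result: 16777216
Multiplications needed: 5 (5 lines after 2^1)

2^24 = 16777216. Using exponentiation by squaring, this requires 5 multiplications. The key idea: if the exponent is even, square the half-power; if odd, multiply by the base once.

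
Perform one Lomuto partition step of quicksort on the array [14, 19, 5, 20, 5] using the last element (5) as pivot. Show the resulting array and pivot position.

Lomuto partition with pivot = 5:

Initial array: [14, 19, 5, 20, 5]

arr[0]=14 > 5: no swap
arr[1]=19 > 5: no swap
arr[2]=5 <= 5: swap with position 0, array becomes [5, 19, 14, 20, 5]
arr[3]=20 > 5: no swap

Place pivot at position 1: [5, 5, 14, 20, 19]
Pivot position: 1

After partitioning with pivot 5, the array becomes [5, 5, 14, 20, 19]. The pivot is placed at index 1. All elements to the left of the pivot are <= 5, and all elements to the right are > 5.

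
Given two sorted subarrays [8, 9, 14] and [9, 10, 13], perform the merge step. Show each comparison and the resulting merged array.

Merging process:

Compare 8 vs 9: take 8 from left. Merged: [8]
Compare 9 vs 9: take 9 from left. Merged: [8, 9]
Compare 14 vs 9: take 9 from right. Merged: [8, 9, 9]
Compare 14 vs 10: take 10 from right. Merged: [8, 9, 9, 10]
Compare 14 vs 13: take 13 from right. Merged: [8, 9, 9, 10, 13]
Append remaining from left: [14]. Merged: [8, 9, 9, 10, 13, 14]

Final merged array: [8, 9, 9, 10, 13, 14]
Total comparisons: 5

The merged array is [8, 9, 9, 10, 13, 14], requiring 5 comparisons. The merge step runs in O(n) time where n is the total number of elements.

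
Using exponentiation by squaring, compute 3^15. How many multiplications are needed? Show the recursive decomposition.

Computing 3^15 by squaring (build up from 3^1; each line after the first costs one multiplication):

3^1 = 3
3^2 = (3^1)^2 = 3^2 = 9
3^3 = 3 * 3^2 = 3 * 9 = 27
3^6 = (3^3)^2 = 27^2 = 729
3^7 = 3 * 3^6 = 3 * 729 = 2187
3^14 = (3^7)^2 = 2187^2 = 4782969
3^15 = 3 * 3^14 = 3 * 4782969 = 14348907

Result: 14348907
Multiplications needed: 6 (6 lines after 3^1)

3^15 = 14348907. Using exponentiation by squaring, this requires 6 multiplications. The key idea: if the exponent is even, square the half-power; if odd, multiply by the base once.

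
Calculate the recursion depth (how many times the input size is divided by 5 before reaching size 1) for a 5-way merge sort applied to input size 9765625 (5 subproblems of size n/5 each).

For divide and conquer with division factor 5:

Problem sizes at each level:
Level 0: 9765625
Level 1: 1953125
Level 2: 390625
Level 3: 78125
Level 4: 15625
Level 5: 3125
Level 6: 625
Level 7: 125
Level 8: 25
Level 9: 5
Level 10: 1

The root is level 0 and the size-1 base case is level 10 (the tree spans levels 0 through 10, i.e. 11 levels counting the root), so the depth is the number of divisions: log_5(9765625) = 10

The recursion tree depth is log_5(9765625) = 10. At each level, the problem size is divided by 5, so it takes 10 divisions to reduce to a base case of size 1. The algorithm makes 5 recursive calls at each level.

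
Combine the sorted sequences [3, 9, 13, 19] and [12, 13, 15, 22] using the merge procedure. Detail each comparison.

Merging process:

Compare 3 vs 12: take 3 from left. Merged: [3]
Compare 9 vs 12: take 9 from left. Merged: [3, 9]
Compare 13 vs 12: take 12 from right. Merged: [3, 9, 12]
Compare 13 vs 13: take 13 from left. Merged: [3, 9, 12, 13]
Compare 19 vs 13: take 13 from right. Merged: [3, 9, 12, 13, 13]
Compare 19 vs 15: take 15 from right. Merged: [3, 9, 12, 13, 13, 15]
Compare 19 vs 22: take 19 from left. Merged: [3, 9, 12, 13, 13, 15, 19]
Append remaining from right: [22]. Merged: [3, 9, 12, 13, 13, 15, 19, 22]

Final merged array: [3, 9, 12, 13, 13, 15, 19, 22]
Total comparisons: 7

The merged array is [3, 9, 12, 13, 13, 15, 19, 22], requiring 7 comparisons. The merge step runs in O(n) time where n is the total number of elements.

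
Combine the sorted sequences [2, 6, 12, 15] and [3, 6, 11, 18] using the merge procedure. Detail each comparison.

Merging process:

Compare 2 vs 3: take 2 from left. Merged: [2]
Compare 6 vs 3: take 3 from right. Merged: [2, 3]
Compare 6 vs 6: take 6 from left. Merged: [2, 3, 6]
Compare 12 vs 6: take 6 from right. Merged: [2, 3, 6, 6]
Compare 12 vs 11: take 11 from right. Merged: [2, 3, 6, 6, 11]
Compare 12 vs 18: take 12 from left. Merged: [2, 3, 6, 6, 11, 12]
Compare 15 vs 18: take 15 from left. Merged: [2, 3, 6, 6, 11, 12, 15]
Append remaining from right: [18]. Merged: [2, 3, 6, 6, 11, 12, 15, 18]

Final merged array: [2, 3, 6, 6, 11, 12, 15, 18]
Total comparisons: 7

The merged array is [2, 3, 6, 6, 11, 12, 15, 18], requiring 7 comparisons. The merge step runs in O(n) time where n is the total number of elements.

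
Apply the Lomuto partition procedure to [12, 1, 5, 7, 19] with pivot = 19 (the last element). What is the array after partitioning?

Lomuto partition with pivot = 19:

Initial array: [12, 1, 5, 7, 19]

arr[0]=12 <= 19: swap with position 0, array becomes [12, 1, 5, 7, 19]
arr[1]=1 <= 19: swap with position 1, array becomes [12, 1, 5, 7, 19]
arr[2]=5 <= 19: swap with position 2, array becomes [12, 1, 5, 7, 19]
arr[3]=7 <= 19: swap with position 3, array becomes [12, 1, 5, 7, 19]

Place pivot at position 4: [12, 1, 5, 7, 19]
Pivot position: 4

After partitioning with pivot 19, the array becomes [12, 1, 5, 7, 19]. The pivot is placed at index 4. All elements to the left of the pivot are <= 19, and all elements to the right are > 19.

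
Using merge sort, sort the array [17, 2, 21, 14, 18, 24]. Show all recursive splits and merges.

Merge sort trace:

Split: [17, 2, 21, 14, 18, 24] -> [17, 2, 21] and [14, 18, 24]
  Split: [17, 2, 21] -> [17] and [2, 21]
    Split: [2, 21] -> [2] and [21]
    Merge: [2] + [21] -> [2, 21]
  Merge: [17] + [2, 21] -> [2, 17, 21]
  Split: [14, 18, 24] -> [14] and [18, 24]
    Split: [18, 24] -> [18] and [24]
    Merge: [18] + [24] -> [18, 24]
  Merge: [14] + [18, 24] -> [14, 18, 24]
Merge: [2, 17, 21] + [14, 18, 24] -> [2, 14, 17, 18, 21, 24]

Final sorted array: [2, 14, 17, 18, 21, 24]

The merge sort proceeds by recursively splitting the array and merging sorted halves.
After all merges, the sorted array is [2, 14, 17, 18, 21, 24].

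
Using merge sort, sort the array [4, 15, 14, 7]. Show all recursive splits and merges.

Merge sort trace:

Split: [4, 15, 14, 7] -> [4, 15] and [14, 7]
  Split: [4, 15] -> [4] and [15]
  Merge: [4] + [15] -> [4, 15]
  Split: [14, 7] -> [14] and [7]
  Merge: [14] + [7] -> [7, 14]
Merge: [4, 15] + [7, 14] -> [4, 7, 14, 15]

Final sorted array: [4, 7, 14, 15]

The merge sort proceeds by recursively splitting the array and merging sorted halves.
After all merges, the sorted array is [4, 7, 14, 15].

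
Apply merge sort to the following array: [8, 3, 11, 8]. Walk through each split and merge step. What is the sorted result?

Merge sort trace:

Split: [8, 3, 11, 8] -> [8, 3] and [11, 8]
  Split: [8, 3] -> [8] and [3]
  Merge: [8] + [3] -> [3, 8]
  Split: [11, 8] -> [11] and [8]
  Merge: [11] + [8] -> [8, 11]
Merge: [3, 8] + [8, 11] -> [3, 8, 8, 11]

Final sorted array: [3, 8, 8, 11]

The merge sort proceeds by recursively splitting the array and merging sorted halves.
After all merges, the sorted array is [3, 8, 8, 11].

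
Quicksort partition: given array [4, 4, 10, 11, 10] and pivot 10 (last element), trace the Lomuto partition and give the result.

Lomuto partition with pivot = 10:

Initial array: [4, 4, 10, 11, 10]

arr[0]=4 <= 10: swap with position 0, array becomes [4, 4, 10, 11, 10]
arr[1]=4 <= 10: swap with position 1, array becomes [4, 4, 10, 11, 10]
arr[2]=10 <= 10: swap with position 2, array becomes [4, 4, 10, 11, 10]
arr[3]=11 > 10: no swap

Place pivot at position 3: [4, 4, 10, 10, 11]
Pivot position: 3

After partitioning with pivot 10, the array becomes [4, 4, 10, 10, 11]. The pivot is placed at index 3. All elements to the left of the pivot are <= 10, and all elements to the right are > 10.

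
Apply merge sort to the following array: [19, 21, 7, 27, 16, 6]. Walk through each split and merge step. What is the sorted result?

Merge sort trace:

Split: [19, 21, 7, 27, 16, 6] -> [19, 21, 7] and [27, 16, 6]
  Split: [19, 21, 7] -> [19] and [21, 7]
    Split: [21, 7] -> [21] and [7]
    Merge: [21] + [7] -> [7, 21]
  Merge: [19] + [7, 21] -> [7, 19, 21]
  Split: [27, 16, 6] -> [27] and [16, 6]
    Split: [16, 6] -> [16] and [6]
    Merge: [16] + [6] -> [6, 16]
  Merge: [27] + [6, 16] -> [6, 16, 27]
Merge: [7, 19, 21] + [6, 16, 27] -> [6, 7, 16, 19, 21, 27]

Final sorted array: [6, 7, 16, 19, 21, 27]

The merge sort proceeds by recursively splitting the array and merging sorted halves.
After all merges, the sorted array is [6, 7, 16, 19, 21, 27].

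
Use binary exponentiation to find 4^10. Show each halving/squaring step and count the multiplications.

Computing 4^10 by squaring (build up from 4^1; each line after the first costs one multiplication):

4^1 = 4
4^2 = (4^1)^2 = 4^2 = 16
4^4 = (4^2)^2 = 16^2 = 256
4^5 = 4 * 4^4 = 4 * 256 = 1024
4^10 = (4^5)^2 = 1024^2 = 1048576

Result: 1048576
Multiplications needed: 4 (4 lines after 4^1)

4^10 = 1048576. Using exponentiation by squaring, this requires 4 multiplications. The key idea: if the exponent is even, square the half-power; if odd, multiply by the base once.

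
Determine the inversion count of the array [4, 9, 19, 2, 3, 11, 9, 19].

Finding inversions in [4, 9, 19, 2, 3, 11, 9, 19]:

(0, 3): arr[0]=4 > arr[3]=2
(0, 4): arr[0]=4 > arr[4]=3
(1, 3): arr[1]=9 > arr[3]=2
(1, 4): arr[1]=9 > arr[4]=3
(2, 3): arr[2]=19 > arr[3]=2
(2, 4): arr[2]=19 > arr[4]=3
(2, 5): arr[2]=19 > arr[5]=11
(2, 6): arr[2]=19 > arr[6]=9
(5, 6): arr[5]=11 > arr[6]=9

Total inversions: 9

The array has 9 inversion(s): (0,3), (0,4), (1,3), (1,4), (2,3), (2,4), (2,5), (2,6), (5,6). Each pair (i,j) satisfies i < j and arr[i] > arr[j].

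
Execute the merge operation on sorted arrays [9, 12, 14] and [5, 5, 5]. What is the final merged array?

Merging process:

Compare 9 vs 5: take 5 from right. Merged: [5]
Compare 9 vs 5: take 5 from right. Merged: [5, 5]
Compare 9 vs 5: take 5 from right. Merged: [5, 5, 5]
Append remaining from left: [9, 12, 14]. Merged: [5, 5, 5, 9, 12, 14]

Final merged array: [5, 5, 5, 9, 12, 14]
Total comparisons: 3

The merged array is [5, 5, 5, 9, 12, 14], requiring 3 comparisons. The merge step runs in O(n) time where n is the total number of elements.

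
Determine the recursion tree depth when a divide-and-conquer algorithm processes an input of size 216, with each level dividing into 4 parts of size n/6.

For divide and conquer with division factor 6:

Problem sizes at each level:
Level 0: 216
Level 1: 36
Level 2: 6
Level 3: 1

The root is level 0 and the size-1 base case is level 3 (the tree spans levels 0 through 3, i.e. 4 levels counting the root), so the depth is the number of divisions: log_6(216) = 3

The recursion tree depth is log_6(216) = 3. At each level, the problem size is divided by 6, so it takes 3 divisions to reduce to a base case of size 1. The algorithm makes 4 recursive calls at each level.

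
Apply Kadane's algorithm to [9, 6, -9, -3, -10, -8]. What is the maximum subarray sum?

Using Kadane's algorithm on [9, 6, -9, -3, -10, -8]:

Scanning through the array:
Position 1 (value 6): max_ending_here = 15, max_so_far = 15
Position 2 (value -9): max_ending_here = 6, max_so_far = 15
Position 3 (value -3): max_ending_here = 3, max_so_far = 15
Position 4 (value -10): max_ending_here = -7, max_so_far = 15
Position 5 (value -8): max_ending_here = -8, max_so_far = 15

Maximum subarray: [9, 6]
Maximum sum: 15

The maximum subarray is [9, 6] with sum 15. This subarray runs from index 0 to index 1.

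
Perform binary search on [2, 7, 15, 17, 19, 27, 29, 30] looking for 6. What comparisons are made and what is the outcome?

Binary search for 6 in [2, 7, 15, 17, 19, 27, 29, 30]:

lo=0, hi=7, mid=3, arr[mid]=17 -> 17 > 6, search left half
lo=0, hi=2, mid=1, arr[mid]=7 -> 7 > 6, search left half
lo=0, hi=0, mid=0, arr[mid]=2 -> 2 < 6, search right half
lo=1 > hi=0, target 6 not found

Binary search determines that 6 is not in the array after 3 comparisons. The search space was exhausted without finding the target.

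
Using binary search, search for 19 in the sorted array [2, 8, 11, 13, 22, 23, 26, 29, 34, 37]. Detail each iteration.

Binary search for 19 in [2, 8, 11, 13, 22, 23, 26, 29, 34, 37]:

lo=0, hi=9, mid=4, arr[mid]=22 -> 22 > 19, search left half
lo=0, hi=3, mid=1, arr[mid]=8 -> 8 < 19, search right half
lo=2, hi=3, mid=2, arr[mid]=11 -> 11 < 19, search right half
lo=3, hi=3, mid=3, arr[mid]=13 -> 13 < 19, search right half
lo=4 > hi=3, target 19 not found

Binary search determines that 19 is not in the array after 4 comparisons. The search space was exhausted without finding the target.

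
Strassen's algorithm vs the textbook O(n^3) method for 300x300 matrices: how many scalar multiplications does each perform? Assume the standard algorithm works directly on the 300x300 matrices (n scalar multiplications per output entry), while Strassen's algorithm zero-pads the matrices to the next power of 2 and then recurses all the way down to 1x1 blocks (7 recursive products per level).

Matrix multiplication for 300x300 matrices:

Strassen's algorithm requires power-of-2 dimensions. Pad 300x300 to 512x512 (next power of 2).

Standard algorithm: 300^3 = 27000000 multiplications
Strassen's algorithm: 7^(log2(512)) = 7^9 = 40353607 multiplications
Difference: 27000000 - 40353607 = -13353607 (Strassen uses MORE here due to padding overhead — for small or just-over-power-of-2 n, padding can outweigh the per-level savings)

Standard: 27000000 multiplications (300^3). Strassen: 40353607 multiplications (7^9, after padding to 512x512). Strassen reduces 8 recursive multiplications to 7 at each level.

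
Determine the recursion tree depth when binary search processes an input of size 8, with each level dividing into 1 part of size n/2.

For divide and conquer with division factor 2:

Problem sizes at each level:
Level 0: 8
Level 1: 4
Level 2: 2
Level 3: 1

The root is level 0 and the size-1 base case is level 3 (the tree spans levels 0 through 3, i.e. 4 levels counting the root), so the depth is the number of divisions: log_2(8) = 3

The recursion tree depth is log_2(8) = 3. At each level, the problem size is divided by 2, so it takes 3 divisions to reduce to a base case of size 1. The algorithm makes 1 recursive call at each level.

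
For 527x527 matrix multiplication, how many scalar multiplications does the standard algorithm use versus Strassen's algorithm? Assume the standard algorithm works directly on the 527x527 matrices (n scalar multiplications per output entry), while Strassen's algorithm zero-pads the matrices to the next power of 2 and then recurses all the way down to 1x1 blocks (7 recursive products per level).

Matrix multiplication for 527x527 matrices:

Strassen's algorithm requires power-of-2 dimensions. Pad 527x527 to 1024x1024 (next power of 2).

Standard algorithm: 527^3 = 146363183 multiplications
Strassen's algorithm: 7^(log2(1024)) = 7^10 = 282475249 multiplications
Difference: 146363183 - 282475249 = -136112066 (Strassen uses MORE here due to padding overhead — for small or just-over-power-of-2 n, padding can outweigh the per-level savings)

Standard: 146363183 multiplications (527^3). Strassen: 282475249 multiplications (7^10, after padding to 1024x1024). Strassen reduces 8 recursive multiplications to 7 at each level.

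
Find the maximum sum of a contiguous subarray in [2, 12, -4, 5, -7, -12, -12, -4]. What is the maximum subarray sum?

Using Kadane's algorithm on [2, 12, -4, 5, -7, -12, -12, -4]:

Scanning through the array:
Position 1 (value 12): max_ending_here = 14, max_so_far = 14
Position 2 (value -4): max_ending_here = 10, max_so_far = 14
Position 3 (value 5): max_ending_here = 15, max_so_far = 15
Position 4 (value -7): max_ending_here = 8, max_so_far = 15
Position 5 (value -12): max_ending_here = -4, max_so_far = 15
Position 6 (value -12): max_ending_here = -12, max_so_far = 15
Position 7 (value -4): max_ending_here = -4, max_so_far = 15

Maximum subarray: [2, 12, -4, 5]
Maximum sum: 15

The maximum subarray is [2, 12, -4, 5] with sum 15. This subarray runs from index 0 to index 3.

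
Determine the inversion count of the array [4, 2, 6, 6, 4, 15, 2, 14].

Finding inversions in [4, 2, 6, 6, 4, 15, 2, 14]:

(0, 1): arr[0]=4 > arr[1]=2
(0, 6): arr[0]=4 > arr[6]=2
(2, 4): arr[2]=6 > arr[4]=4
(2, 6): arr[2]=6 > arr[6]=2
(3, 4): arr[3]=6 > arr[4]=4
(3, 6): arr[3]=6 > arr[6]=2
(4, 6): arr[4]=4 > arr[6]=2
(5, 6): arr[5]=15 > arr[6]=2
(5, 7): arr[5]=15 > arr[7]=14

Total inversions: 9

The array has 9 inversion(s): (0,1), (0,6), (2,4), (2,6), (3,4), (3,6), (4,6), (5,6), (5,7). Each pair (i,j) satisfies i < j and arr[i] > arr[j].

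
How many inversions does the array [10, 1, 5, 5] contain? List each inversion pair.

Finding inversions in [10, 1, 5, 5]:

(0, 1): arr[0]=10 > arr[1]=1
(0, 2): arr[0]=10 > arr[2]=5
(0, 3): arr[0]=10 > arr[3]=5

Total inversions: 3

The array has 3 inversion(s): (0,1), (0,2), (0,3). Each pair (i,j) satisfies i < j and arr[i] > arr[j].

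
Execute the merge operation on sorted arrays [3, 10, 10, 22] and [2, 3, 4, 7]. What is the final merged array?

Merging process:

Compare 3 vs 2: take 2 from right. Merged: [2]
Compare 3 vs 3: take 3 from left. Merged: [2, 3]
Compare 10 vs 3: take 3 from right. Merged: [2, 3, 3]
Compare 10 vs 4: take 4 from right. Merged: [2, 3, 3, 4]
Compare 10 vs 7: take 7 from right. Merged: [2, 3, 3, 4, 7]
Append remaining from left: [10, 10, 22]. Merged: [2, 3, 3, 4, 7, 10, 10, 22]

Final merged array: [2, 3, 3, 4, 7, 10, 10, 22]
Total comparisons: 5

The merged array is [2, 3, 3, 4, 7, 10, 10, 22], requiring 5 comparisons. The merge step runs in O(n) time where n is the total number of elements.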